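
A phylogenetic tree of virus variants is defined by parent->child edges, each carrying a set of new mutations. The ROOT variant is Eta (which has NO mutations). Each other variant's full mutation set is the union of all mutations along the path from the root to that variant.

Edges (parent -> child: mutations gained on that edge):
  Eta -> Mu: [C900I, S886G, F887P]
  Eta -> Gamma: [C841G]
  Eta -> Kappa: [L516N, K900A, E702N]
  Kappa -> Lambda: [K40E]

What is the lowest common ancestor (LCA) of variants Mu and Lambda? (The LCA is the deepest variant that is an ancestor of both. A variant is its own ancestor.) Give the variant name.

Path from root to Mu: Eta -> Mu
  ancestors of Mu: {Eta, Mu}
Path from root to Lambda: Eta -> Kappa -> Lambda
  ancestors of Lambda: {Eta, Kappa, Lambda}
Common ancestors: {Eta}
Walk up from Lambda: Lambda (not in ancestors of Mu), Kappa (not in ancestors of Mu), Eta (in ancestors of Mu)
Deepest common ancestor (LCA) = Eta

Answer: Eta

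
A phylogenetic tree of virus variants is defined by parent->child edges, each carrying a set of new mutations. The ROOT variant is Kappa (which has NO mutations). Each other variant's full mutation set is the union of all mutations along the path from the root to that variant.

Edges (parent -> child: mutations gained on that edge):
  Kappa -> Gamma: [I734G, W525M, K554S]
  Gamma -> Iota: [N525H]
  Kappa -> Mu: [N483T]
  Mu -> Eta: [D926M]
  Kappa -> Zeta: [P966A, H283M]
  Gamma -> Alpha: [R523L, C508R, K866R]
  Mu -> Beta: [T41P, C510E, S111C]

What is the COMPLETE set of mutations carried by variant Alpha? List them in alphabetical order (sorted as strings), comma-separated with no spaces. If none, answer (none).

At Kappa: gained [] -> total []
At Gamma: gained ['I734G', 'W525M', 'K554S'] -> total ['I734G', 'K554S', 'W525M']
At Alpha: gained ['R523L', 'C508R', 'K866R'] -> total ['C508R', 'I734G', 'K554S', 'K866R', 'R523L', 'W525M']

Answer: C508R,I734G,K554S,K866R,R523L,W525M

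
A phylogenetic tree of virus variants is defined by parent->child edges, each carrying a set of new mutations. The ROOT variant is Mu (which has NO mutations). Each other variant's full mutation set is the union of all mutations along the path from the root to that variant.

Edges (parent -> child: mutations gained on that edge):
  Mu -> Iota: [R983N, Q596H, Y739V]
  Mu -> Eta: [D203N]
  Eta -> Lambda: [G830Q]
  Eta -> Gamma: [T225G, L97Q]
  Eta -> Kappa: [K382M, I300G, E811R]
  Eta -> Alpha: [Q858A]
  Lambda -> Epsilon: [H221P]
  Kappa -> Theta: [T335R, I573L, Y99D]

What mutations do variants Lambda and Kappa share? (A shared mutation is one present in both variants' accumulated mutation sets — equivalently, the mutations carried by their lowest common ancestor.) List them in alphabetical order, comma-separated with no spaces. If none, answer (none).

Answer: D203N

Derivation:
Accumulating mutations along path to Lambda:
  At Mu: gained [] -> total []
  At Eta: gained ['D203N'] -> total ['D203N']
  At Lambda: gained ['G830Q'] -> total ['D203N', 'G830Q']
Mutations(Lambda) = ['D203N', 'G830Q']
Accumulating mutations along path to Kappa:
  At Mu: gained [] -> total []
  At Eta: gained ['D203N'] -> total ['D203N']
  At Kappa: gained ['K382M', 'I300G', 'E811R'] -> total ['D203N', 'E811R', 'I300G', 'K382M']
Mutations(Kappa) = ['D203N', 'E811R', 'I300G', 'K382M']
Intersection: ['D203N', 'G830Q'] ∩ ['D203N', 'E811R', 'I300G', 'K382M'] = ['D203N']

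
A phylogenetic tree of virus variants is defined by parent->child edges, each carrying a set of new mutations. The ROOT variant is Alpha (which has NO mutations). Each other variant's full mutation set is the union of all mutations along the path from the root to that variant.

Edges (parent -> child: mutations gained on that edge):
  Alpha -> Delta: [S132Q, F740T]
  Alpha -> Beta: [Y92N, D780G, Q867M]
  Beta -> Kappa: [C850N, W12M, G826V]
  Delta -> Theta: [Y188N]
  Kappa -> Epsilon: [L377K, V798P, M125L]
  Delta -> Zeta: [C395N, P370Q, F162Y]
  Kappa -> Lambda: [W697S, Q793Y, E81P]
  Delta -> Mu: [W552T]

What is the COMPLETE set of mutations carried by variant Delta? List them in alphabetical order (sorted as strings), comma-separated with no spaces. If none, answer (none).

Answer: F740T,S132Q

Derivation:
At Alpha: gained [] -> total []
At Delta: gained ['S132Q', 'F740T'] -> total ['F740T', 'S132Q']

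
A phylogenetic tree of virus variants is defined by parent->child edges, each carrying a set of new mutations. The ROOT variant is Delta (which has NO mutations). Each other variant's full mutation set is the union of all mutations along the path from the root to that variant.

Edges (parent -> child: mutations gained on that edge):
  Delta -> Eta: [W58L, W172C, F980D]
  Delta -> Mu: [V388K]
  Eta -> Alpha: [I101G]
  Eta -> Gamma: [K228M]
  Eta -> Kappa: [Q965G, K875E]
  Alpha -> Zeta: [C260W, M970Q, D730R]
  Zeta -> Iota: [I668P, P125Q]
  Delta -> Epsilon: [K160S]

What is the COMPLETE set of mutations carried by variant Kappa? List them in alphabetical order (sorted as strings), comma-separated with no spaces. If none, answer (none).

At Delta: gained [] -> total []
At Eta: gained ['W58L', 'W172C', 'F980D'] -> total ['F980D', 'W172C', 'W58L']
At Kappa: gained ['Q965G', 'K875E'] -> total ['F980D', 'K875E', 'Q965G', 'W172C', 'W58L']

Answer: F980D,K875E,Q965G,W172C,W58L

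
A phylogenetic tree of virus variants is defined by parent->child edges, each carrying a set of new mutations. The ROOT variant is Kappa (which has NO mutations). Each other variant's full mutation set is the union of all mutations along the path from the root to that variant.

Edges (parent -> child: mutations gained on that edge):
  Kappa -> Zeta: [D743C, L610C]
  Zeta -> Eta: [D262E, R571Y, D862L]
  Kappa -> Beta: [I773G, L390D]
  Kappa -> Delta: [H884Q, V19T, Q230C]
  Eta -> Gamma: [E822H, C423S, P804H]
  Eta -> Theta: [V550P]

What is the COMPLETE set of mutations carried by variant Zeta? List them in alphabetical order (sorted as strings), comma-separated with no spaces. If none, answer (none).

Answer: D743C,L610C

Derivation:
At Kappa: gained [] -> total []
At Zeta: gained ['D743C', 'L610C'] -> total ['D743C', 'L610C']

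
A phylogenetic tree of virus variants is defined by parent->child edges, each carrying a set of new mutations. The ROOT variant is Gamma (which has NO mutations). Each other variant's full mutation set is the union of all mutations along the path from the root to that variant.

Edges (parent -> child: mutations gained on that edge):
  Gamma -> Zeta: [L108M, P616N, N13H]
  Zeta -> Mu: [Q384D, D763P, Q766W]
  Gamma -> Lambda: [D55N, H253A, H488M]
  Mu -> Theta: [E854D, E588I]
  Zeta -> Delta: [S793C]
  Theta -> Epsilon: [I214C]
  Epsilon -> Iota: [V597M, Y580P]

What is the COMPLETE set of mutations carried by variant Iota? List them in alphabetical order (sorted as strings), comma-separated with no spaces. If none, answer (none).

At Gamma: gained [] -> total []
At Zeta: gained ['L108M', 'P616N', 'N13H'] -> total ['L108M', 'N13H', 'P616N']
At Mu: gained ['Q384D', 'D763P', 'Q766W'] -> total ['D763P', 'L108M', 'N13H', 'P616N', 'Q384D', 'Q766W']
At Theta: gained ['E854D', 'E588I'] -> total ['D763P', 'E588I', 'E854D', 'L108M', 'N13H', 'P616N', 'Q384D', 'Q766W']
At Epsilon: gained ['I214C'] -> total ['D763P', 'E588I', 'E854D', 'I214C', 'L108M', 'N13H', 'P616N', 'Q384D', 'Q766W']
At Iota: gained ['V597M', 'Y580P'] -> total ['D763P', 'E588I', 'E854D', 'I214C', 'L108M', 'N13H', 'P616N', 'Q384D', 'Q766W', 'V597M', 'Y580P']

Answer: D763P,E588I,E854D,I214C,L108M,N13H,P616N,Q384D,Q766W,V597M,Y580P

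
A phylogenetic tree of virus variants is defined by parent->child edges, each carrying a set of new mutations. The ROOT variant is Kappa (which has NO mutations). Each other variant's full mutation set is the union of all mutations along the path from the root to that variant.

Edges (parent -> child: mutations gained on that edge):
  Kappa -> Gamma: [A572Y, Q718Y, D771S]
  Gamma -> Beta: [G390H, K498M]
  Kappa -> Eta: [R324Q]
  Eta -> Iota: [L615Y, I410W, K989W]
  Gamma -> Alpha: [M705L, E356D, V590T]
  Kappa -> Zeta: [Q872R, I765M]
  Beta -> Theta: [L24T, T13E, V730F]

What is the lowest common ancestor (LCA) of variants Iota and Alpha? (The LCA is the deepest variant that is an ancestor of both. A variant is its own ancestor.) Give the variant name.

Path from root to Iota: Kappa -> Eta -> Iota
  ancestors of Iota: {Kappa, Eta, Iota}
Path from root to Alpha: Kappa -> Gamma -> Alpha
  ancestors of Alpha: {Kappa, Gamma, Alpha}
Common ancestors: {Kappa}
Walk up from Alpha: Alpha (not in ancestors of Iota), Gamma (not in ancestors of Iota), Kappa (in ancestors of Iota)
Deepest common ancestor (LCA) = Kappa

Answer: Kappa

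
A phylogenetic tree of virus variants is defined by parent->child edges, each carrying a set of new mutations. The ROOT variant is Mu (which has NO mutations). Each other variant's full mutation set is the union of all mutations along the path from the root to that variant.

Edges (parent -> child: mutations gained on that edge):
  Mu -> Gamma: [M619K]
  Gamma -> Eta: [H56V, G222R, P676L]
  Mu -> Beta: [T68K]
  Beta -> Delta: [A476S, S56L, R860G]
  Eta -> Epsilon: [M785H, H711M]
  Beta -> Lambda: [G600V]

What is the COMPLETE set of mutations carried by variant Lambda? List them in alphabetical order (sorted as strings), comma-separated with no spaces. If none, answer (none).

At Mu: gained [] -> total []
At Beta: gained ['T68K'] -> total ['T68K']
At Lambda: gained ['G600V'] -> total ['G600V', 'T68K']

Answer: G600V,T68K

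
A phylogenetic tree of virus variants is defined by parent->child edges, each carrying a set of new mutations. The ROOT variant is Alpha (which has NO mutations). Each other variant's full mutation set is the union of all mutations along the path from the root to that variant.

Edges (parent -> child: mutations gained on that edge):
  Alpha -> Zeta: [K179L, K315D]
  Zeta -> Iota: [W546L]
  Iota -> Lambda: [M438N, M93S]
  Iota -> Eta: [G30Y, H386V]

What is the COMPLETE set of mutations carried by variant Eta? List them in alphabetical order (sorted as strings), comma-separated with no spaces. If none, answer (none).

At Alpha: gained [] -> total []
At Zeta: gained ['K179L', 'K315D'] -> total ['K179L', 'K315D']
At Iota: gained ['W546L'] -> total ['K179L', 'K315D', 'W546L']
At Eta: gained ['G30Y', 'H386V'] -> total ['G30Y', 'H386V', 'K179L', 'K315D', 'W546L']

Answer: G30Y,H386V,K179L,K315D,W546L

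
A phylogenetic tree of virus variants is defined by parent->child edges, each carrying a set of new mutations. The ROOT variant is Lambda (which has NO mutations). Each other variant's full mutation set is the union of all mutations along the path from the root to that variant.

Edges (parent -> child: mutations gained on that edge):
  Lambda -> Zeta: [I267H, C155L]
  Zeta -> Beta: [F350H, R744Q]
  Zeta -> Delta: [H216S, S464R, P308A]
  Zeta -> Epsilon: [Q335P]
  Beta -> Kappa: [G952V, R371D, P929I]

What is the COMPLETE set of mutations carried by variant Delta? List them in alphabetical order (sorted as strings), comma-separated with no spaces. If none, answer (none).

At Lambda: gained [] -> total []
At Zeta: gained ['I267H', 'C155L'] -> total ['C155L', 'I267H']
At Delta: gained ['H216S', 'S464R', 'P308A'] -> total ['C155L', 'H216S', 'I267H', 'P308A', 'S464R']

Answer: C155L,H216S,I267H,P308A,S464R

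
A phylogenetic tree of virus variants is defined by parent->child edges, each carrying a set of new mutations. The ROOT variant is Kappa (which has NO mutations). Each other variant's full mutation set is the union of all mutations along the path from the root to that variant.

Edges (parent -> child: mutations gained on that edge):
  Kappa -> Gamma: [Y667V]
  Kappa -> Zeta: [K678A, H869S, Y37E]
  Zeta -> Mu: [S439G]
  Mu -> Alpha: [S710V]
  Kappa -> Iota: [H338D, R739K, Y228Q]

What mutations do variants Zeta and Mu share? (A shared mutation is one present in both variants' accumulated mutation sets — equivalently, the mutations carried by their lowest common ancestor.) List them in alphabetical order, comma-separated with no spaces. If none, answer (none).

Accumulating mutations along path to Zeta:
  At Kappa: gained [] -> total []
  At Zeta: gained ['K678A', 'H869S', 'Y37E'] -> total ['H869S', 'K678A', 'Y37E']
Mutations(Zeta) = ['H869S', 'K678A', 'Y37E']
Accumulating mutations along path to Mu:
  At Kappa: gained [] -> total []
  At Zeta: gained ['K678A', 'H869S', 'Y37E'] -> total ['H869S', 'K678A', 'Y37E']
  At Mu: gained ['S439G'] -> total ['H869S', 'K678A', 'S439G', 'Y37E']
Mutations(Mu) = ['H869S', 'K678A', 'S439G', 'Y37E']
Intersection: ['H869S', 'K678A', 'Y37E'] ∩ ['H869S', 'K678A', 'S439G', 'Y37E'] = ['H869S', 'K678A', 'Y37E']

Answer: H869S,K678A,Y37E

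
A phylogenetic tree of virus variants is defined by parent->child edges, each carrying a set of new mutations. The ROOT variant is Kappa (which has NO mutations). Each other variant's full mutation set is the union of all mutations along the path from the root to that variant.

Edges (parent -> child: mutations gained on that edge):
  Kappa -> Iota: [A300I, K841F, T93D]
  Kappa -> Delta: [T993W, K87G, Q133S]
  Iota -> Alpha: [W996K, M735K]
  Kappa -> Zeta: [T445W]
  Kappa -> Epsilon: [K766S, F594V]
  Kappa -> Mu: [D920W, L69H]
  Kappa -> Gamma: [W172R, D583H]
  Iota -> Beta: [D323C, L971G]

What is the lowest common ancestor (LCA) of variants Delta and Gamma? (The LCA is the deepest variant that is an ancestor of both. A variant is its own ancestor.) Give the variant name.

Path from root to Delta: Kappa -> Delta
  ancestors of Delta: {Kappa, Delta}
Path from root to Gamma: Kappa -> Gamma
  ancestors of Gamma: {Kappa, Gamma}
Common ancestors: {Kappa}
Walk up from Gamma: Gamma (not in ancestors of Delta), Kappa (in ancestors of Delta)
Deepest common ancestor (LCA) = Kappa

Answer: Kappa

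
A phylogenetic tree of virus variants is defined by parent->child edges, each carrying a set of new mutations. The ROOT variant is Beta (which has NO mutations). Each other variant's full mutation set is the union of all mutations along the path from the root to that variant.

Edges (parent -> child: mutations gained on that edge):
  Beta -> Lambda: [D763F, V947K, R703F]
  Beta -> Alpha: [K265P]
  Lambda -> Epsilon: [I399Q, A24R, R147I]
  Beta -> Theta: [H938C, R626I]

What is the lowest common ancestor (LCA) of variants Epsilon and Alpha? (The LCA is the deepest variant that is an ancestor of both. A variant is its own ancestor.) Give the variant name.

Path from root to Epsilon: Beta -> Lambda -> Epsilon
  ancestors of Epsilon: {Beta, Lambda, Epsilon}
Path from root to Alpha: Beta -> Alpha
  ancestors of Alpha: {Beta, Alpha}
Common ancestors: {Beta}
Walk up from Alpha: Alpha (not in ancestors of Epsilon), Beta (in ancestors of Epsilon)
Deepest common ancestor (LCA) = Beta

Answer: Beta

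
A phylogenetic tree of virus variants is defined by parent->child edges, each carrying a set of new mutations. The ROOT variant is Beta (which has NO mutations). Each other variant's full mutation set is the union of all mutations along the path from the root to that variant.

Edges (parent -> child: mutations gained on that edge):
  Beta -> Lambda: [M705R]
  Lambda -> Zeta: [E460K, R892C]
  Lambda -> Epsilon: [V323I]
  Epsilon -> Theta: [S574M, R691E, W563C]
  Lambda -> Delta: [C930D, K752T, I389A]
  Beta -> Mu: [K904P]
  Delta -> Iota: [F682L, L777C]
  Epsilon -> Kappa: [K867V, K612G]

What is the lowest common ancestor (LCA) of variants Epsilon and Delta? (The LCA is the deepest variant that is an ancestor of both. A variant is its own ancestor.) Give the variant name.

Path from root to Epsilon: Beta -> Lambda -> Epsilon
  ancestors of Epsilon: {Beta, Lambda, Epsilon}
Path from root to Delta: Beta -> Lambda -> Delta
  ancestors of Delta: {Beta, Lambda, Delta}
Common ancestors: {Beta, Lambda}
Walk up from Delta: Delta (not in ancestors of Epsilon), Lambda (in ancestors of Epsilon), Beta (in ancestors of Epsilon)
Deepest common ancestor (LCA) = Lambda

Answer: Lambda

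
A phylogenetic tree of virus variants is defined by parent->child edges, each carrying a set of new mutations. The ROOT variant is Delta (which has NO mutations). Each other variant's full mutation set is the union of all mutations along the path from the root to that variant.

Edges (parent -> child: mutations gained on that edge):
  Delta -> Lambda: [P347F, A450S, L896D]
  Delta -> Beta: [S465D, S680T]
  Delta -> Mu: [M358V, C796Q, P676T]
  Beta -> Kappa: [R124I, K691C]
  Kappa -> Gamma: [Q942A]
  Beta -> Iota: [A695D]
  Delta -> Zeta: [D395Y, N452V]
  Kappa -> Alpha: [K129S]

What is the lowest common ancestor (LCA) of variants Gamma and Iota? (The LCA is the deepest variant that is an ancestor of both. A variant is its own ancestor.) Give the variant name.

Answer: Beta

Derivation:
Path from root to Gamma: Delta -> Beta -> Kappa -> Gamma
  ancestors of Gamma: {Delta, Beta, Kappa, Gamma}
Path from root to Iota: Delta -> Beta -> Iota
  ancestors of Iota: {Delta, Beta, Iota}
Common ancestors: {Delta, Beta}
Walk up from Iota: Iota (not in ancestors of Gamma), Beta (in ancestors of Gamma), Delta (in ancestors of Gamma)
Deepest common ancestor (LCA) = Beta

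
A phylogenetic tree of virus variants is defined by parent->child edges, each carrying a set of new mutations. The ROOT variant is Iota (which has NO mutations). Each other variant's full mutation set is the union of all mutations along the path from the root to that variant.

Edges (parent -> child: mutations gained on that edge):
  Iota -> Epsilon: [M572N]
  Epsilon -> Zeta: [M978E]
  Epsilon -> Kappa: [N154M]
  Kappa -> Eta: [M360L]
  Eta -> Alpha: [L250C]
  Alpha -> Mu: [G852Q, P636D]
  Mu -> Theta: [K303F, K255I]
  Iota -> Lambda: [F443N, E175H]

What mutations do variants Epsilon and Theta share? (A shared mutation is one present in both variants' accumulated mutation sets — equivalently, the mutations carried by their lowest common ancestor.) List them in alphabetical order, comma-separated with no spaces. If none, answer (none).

Answer: M572N

Derivation:
Accumulating mutations along path to Epsilon:
  At Iota: gained [] -> total []
  At Epsilon: gained ['M572N'] -> total ['M572N']
Mutations(Epsilon) = ['M572N']
Accumulating mutations along path to Theta:
  At Iota: gained [] -> total []
  At Epsilon: gained ['M572N'] -> total ['M572N']
  At Kappa: gained ['N154M'] -> total ['M572N', 'N154M']
  At Eta: gained ['M360L'] -> total ['M360L', 'M572N', 'N154M']
  At Alpha: gained ['L250C'] -> total ['L250C', 'M360L', 'M572N', 'N154M']
  At Mu: gained ['G852Q', 'P636D'] -> total ['G852Q', 'L250C', 'M360L', 'M572N', 'N154M', 'P636D']
  At Theta: gained ['K303F', 'K255I'] -> total ['G852Q', 'K255I', 'K303F', 'L250C', 'M360L', 'M572N', 'N154M', 'P636D']
Mutations(Theta) = ['G852Q', 'K255I', 'K303F', 'L250C', 'M360L', 'M572N', 'N154M', 'P636D']
Intersection: ['M572N'] ∩ ['G852Q', 'K255I', 'K303F', 'L250C', 'M360L', 'M572N', 'N154M', 'P636D'] = ['M572N']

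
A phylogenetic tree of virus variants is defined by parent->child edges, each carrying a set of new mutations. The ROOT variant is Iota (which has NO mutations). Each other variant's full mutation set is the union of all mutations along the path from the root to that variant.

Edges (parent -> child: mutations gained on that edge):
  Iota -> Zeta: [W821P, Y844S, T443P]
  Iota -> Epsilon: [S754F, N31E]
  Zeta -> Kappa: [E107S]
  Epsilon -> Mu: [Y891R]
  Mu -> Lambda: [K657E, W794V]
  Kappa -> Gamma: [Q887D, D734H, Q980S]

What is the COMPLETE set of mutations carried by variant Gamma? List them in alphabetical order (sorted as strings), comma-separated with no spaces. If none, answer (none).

Answer: D734H,E107S,Q887D,Q980S,T443P,W821P,Y844S

Derivation:
At Iota: gained [] -> total []
At Zeta: gained ['W821P', 'Y844S', 'T443P'] -> total ['T443P', 'W821P', 'Y844S']
At Kappa: gained ['E107S'] -> total ['E107S', 'T443P', 'W821P', 'Y844S']
At Gamma: gained ['Q887D', 'D734H', 'Q980S'] -> total ['D734H', 'E107S', 'Q887D', 'Q980S', 'T443P', 'W821P', 'Y844S']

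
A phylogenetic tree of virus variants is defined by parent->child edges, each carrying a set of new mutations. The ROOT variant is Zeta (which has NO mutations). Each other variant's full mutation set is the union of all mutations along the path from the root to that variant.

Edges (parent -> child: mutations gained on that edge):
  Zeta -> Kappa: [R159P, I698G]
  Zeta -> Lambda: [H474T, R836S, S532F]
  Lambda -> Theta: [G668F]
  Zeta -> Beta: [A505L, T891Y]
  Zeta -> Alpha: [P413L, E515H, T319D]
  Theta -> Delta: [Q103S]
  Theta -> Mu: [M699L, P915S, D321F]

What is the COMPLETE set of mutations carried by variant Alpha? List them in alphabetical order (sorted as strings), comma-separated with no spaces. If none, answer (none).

Answer: E515H,P413L,T319D

Derivation:
At Zeta: gained [] -> total []
At Alpha: gained ['P413L', 'E515H', 'T319D'] -> total ['E515H', 'P413L', 'T319D']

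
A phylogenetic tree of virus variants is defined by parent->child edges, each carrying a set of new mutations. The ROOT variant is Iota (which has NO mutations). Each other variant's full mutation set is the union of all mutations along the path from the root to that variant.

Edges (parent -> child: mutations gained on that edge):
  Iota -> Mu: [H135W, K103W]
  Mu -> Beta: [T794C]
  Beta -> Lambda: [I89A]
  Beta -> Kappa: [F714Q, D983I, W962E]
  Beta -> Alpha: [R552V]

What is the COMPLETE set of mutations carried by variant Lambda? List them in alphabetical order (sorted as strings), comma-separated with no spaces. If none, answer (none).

Answer: H135W,I89A,K103W,T794C

Derivation:
At Iota: gained [] -> total []
At Mu: gained ['H135W', 'K103W'] -> total ['H135W', 'K103W']
At Beta: gained ['T794C'] -> total ['H135W', 'K103W', 'T794C']
At Lambda: gained ['I89A'] -> total ['H135W', 'I89A', 'K103W', 'T794C']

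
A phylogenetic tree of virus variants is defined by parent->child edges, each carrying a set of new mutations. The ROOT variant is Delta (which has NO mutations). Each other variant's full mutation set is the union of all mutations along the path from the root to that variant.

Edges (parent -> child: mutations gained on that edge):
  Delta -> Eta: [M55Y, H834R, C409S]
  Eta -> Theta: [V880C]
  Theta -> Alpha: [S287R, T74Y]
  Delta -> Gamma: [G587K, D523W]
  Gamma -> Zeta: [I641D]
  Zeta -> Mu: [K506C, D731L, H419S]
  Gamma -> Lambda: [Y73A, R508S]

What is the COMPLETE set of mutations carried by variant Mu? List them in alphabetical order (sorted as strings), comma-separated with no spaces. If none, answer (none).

Answer: D523W,D731L,G587K,H419S,I641D,K506C

Derivation:
At Delta: gained [] -> total []
At Gamma: gained ['G587K', 'D523W'] -> total ['D523W', 'G587K']
At Zeta: gained ['I641D'] -> total ['D523W', 'G587K', 'I641D']
At Mu: gained ['K506C', 'D731L', 'H419S'] -> total ['D523W', 'D731L', 'G587K', 'H419S', 'I641D', 'K506C']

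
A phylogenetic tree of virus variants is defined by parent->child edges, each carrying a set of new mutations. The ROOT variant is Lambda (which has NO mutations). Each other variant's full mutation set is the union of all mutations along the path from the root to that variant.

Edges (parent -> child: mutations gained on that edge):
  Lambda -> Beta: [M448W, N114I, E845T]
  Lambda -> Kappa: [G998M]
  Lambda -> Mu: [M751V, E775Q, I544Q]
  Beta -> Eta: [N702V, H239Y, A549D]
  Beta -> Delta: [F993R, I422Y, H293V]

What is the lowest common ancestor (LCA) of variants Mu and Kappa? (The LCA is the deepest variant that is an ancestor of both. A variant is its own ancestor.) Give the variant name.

Answer: Lambda

Derivation:
Path from root to Mu: Lambda -> Mu
  ancestors of Mu: {Lambda, Mu}
Path from root to Kappa: Lambda -> Kappa
  ancestors of Kappa: {Lambda, Kappa}
Common ancestors: {Lambda}
Walk up from Kappa: Kappa (not in ancestors of Mu), Lambda (in ancestors of Mu)
Deepest common ancestor (LCA) = Lambda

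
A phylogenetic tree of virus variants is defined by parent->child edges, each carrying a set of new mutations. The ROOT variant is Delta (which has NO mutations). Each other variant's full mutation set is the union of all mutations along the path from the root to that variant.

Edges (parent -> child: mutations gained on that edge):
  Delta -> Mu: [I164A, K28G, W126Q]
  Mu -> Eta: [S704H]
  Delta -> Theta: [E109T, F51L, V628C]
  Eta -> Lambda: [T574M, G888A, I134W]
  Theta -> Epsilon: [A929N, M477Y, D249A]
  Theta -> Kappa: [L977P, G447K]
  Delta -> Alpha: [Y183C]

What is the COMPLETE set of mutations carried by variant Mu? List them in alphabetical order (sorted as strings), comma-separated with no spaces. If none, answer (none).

Answer: I164A,K28G,W126Q

Derivation:
At Delta: gained [] -> total []
At Mu: gained ['I164A', 'K28G', 'W126Q'] -> total ['I164A', 'K28G', 'W126Q']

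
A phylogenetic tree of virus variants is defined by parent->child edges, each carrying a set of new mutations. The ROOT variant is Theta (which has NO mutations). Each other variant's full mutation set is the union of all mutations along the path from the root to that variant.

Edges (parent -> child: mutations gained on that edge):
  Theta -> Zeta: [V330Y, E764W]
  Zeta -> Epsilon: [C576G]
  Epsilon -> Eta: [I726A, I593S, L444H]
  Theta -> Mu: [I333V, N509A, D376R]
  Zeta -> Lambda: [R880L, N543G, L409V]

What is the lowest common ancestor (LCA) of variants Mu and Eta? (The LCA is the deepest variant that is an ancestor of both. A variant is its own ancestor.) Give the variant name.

Path from root to Mu: Theta -> Mu
  ancestors of Mu: {Theta, Mu}
Path from root to Eta: Theta -> Zeta -> Epsilon -> Eta
  ancestors of Eta: {Theta, Zeta, Epsilon, Eta}
Common ancestors: {Theta}
Walk up from Eta: Eta (not in ancestors of Mu), Epsilon (not in ancestors of Mu), Zeta (not in ancestors of Mu), Theta (in ancestors of Mu)
Deepest common ancestor (LCA) = Theta

Answer: Theta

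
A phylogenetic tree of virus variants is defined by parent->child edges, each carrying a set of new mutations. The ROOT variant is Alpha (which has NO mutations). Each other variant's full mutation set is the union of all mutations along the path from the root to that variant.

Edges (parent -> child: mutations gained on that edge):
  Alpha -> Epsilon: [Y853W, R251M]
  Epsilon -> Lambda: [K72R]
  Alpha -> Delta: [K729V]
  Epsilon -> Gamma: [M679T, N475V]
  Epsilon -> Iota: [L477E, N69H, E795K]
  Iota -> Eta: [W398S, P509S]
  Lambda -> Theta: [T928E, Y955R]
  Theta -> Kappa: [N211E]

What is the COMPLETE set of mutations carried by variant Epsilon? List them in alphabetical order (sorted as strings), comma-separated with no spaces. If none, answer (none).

Answer: R251M,Y853W

Derivation:
At Alpha: gained [] -> total []
At Epsilon: gained ['Y853W', 'R251M'] -> total ['R251M', 'Y853W']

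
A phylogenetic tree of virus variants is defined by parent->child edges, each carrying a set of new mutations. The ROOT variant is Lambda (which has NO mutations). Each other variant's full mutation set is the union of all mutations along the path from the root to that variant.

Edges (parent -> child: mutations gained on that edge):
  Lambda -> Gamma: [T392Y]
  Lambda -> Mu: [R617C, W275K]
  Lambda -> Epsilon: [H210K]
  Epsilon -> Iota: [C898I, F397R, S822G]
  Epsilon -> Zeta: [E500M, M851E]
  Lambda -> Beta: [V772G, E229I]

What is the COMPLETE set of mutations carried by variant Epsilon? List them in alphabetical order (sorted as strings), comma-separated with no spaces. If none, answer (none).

Answer: H210K

Derivation:
At Lambda: gained [] -> total []
At Epsilon: gained ['H210K'] -> total ['H210K']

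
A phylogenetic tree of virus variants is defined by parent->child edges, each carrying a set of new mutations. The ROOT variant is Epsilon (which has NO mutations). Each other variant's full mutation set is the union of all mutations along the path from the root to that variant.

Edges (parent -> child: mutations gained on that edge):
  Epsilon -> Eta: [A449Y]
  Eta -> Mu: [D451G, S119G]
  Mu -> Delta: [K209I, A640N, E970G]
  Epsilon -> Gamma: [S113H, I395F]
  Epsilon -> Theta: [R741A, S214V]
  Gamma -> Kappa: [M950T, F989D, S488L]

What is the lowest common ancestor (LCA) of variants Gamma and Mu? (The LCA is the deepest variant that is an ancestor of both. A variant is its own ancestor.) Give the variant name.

Path from root to Gamma: Epsilon -> Gamma
  ancestors of Gamma: {Epsilon, Gamma}
Path from root to Mu: Epsilon -> Eta -> Mu
  ancestors of Mu: {Epsilon, Eta, Mu}
Common ancestors: {Epsilon}
Walk up from Mu: Mu (not in ancestors of Gamma), Eta (not in ancestors of Gamma), Epsilon (in ancestors of Gamma)
Deepest common ancestor (LCA) = Epsilon

Answer: Epsilon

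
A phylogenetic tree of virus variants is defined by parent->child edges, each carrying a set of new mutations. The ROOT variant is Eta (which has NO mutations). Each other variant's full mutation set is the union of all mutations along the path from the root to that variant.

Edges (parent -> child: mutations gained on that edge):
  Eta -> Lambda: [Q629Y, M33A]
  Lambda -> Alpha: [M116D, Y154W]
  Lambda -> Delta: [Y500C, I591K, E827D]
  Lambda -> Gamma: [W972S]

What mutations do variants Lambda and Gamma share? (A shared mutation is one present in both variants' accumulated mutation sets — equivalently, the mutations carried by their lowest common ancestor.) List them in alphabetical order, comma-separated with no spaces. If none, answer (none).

Accumulating mutations along path to Lambda:
  At Eta: gained [] -> total []
  At Lambda: gained ['Q629Y', 'M33A'] -> total ['M33A', 'Q629Y']
Mutations(Lambda) = ['M33A', 'Q629Y']
Accumulating mutations along path to Gamma:
  At Eta: gained [] -> total []
  At Lambda: gained ['Q629Y', 'M33A'] -> total ['M33A', 'Q629Y']
  At Gamma: gained ['W972S'] -> total ['M33A', 'Q629Y', 'W972S']
Mutations(Gamma) = ['M33A', 'Q629Y', 'W972S']
Intersection: ['M33A', 'Q629Y'] ∩ ['M33A', 'Q629Y', 'W972S'] = ['M33A', 'Q629Y']

Answer: M33A,Q629Y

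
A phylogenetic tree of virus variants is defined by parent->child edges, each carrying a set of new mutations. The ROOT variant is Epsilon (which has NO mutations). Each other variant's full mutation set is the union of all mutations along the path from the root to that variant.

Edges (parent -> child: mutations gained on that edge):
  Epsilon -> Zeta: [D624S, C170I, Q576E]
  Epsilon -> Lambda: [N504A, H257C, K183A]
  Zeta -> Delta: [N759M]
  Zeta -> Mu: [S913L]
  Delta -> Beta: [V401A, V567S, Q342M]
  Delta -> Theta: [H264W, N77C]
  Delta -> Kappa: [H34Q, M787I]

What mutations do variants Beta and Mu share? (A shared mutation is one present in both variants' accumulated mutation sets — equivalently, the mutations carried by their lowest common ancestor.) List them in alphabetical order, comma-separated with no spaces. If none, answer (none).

Answer: C170I,D624S,Q576E

Derivation:
Accumulating mutations along path to Beta:
  At Epsilon: gained [] -> total []
  At Zeta: gained ['D624S', 'C170I', 'Q576E'] -> total ['C170I', 'D624S', 'Q576E']
  At Delta: gained ['N759M'] -> total ['C170I', 'D624S', 'N759M', 'Q576E']
  At Beta: gained ['V401A', 'V567S', 'Q342M'] -> total ['C170I', 'D624S', 'N759M', 'Q342M', 'Q576E', 'V401A', 'V567S']
Mutations(Beta) = ['C170I', 'D624S', 'N759M', 'Q342M', 'Q576E', 'V401A', 'V567S']
Accumulating mutations along path to Mu:
  At Epsilon: gained [] -> total []
  At Zeta: gained ['D624S', 'C170I', 'Q576E'] -> total ['C170I', 'D624S', 'Q576E']
  At Mu: gained ['S913L'] -> total ['C170I', 'D624S', 'Q576E', 'S913L']
Mutations(Mu) = ['C170I', 'D624S', 'Q576E', 'S913L']
Intersection: ['C170I', 'D624S', 'N759M', 'Q342M', 'Q576E', 'V401A', 'V567S'] ∩ ['C170I', 'D624S', 'Q576E', 'S913L'] = ['C170I', 'D624S', 'Q576E']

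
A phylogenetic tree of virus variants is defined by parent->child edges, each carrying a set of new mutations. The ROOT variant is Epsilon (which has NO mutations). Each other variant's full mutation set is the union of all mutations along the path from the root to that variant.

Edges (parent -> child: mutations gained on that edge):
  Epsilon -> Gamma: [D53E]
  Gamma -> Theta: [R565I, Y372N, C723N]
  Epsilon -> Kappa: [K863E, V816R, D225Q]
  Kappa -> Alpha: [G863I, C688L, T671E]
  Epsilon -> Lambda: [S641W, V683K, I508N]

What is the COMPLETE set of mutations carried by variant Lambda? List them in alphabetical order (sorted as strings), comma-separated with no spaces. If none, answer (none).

At Epsilon: gained [] -> total []
At Lambda: gained ['S641W', 'V683K', 'I508N'] -> total ['I508N', 'S641W', 'V683K']

Answer: I508N,S641W,V683K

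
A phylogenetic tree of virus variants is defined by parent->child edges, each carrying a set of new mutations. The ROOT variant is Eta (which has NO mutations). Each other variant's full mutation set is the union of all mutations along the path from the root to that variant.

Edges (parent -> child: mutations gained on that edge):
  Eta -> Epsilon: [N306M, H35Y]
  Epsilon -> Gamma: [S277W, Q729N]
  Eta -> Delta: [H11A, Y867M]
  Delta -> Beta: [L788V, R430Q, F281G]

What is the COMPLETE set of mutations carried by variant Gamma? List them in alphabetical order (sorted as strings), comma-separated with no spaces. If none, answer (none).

Answer: H35Y,N306M,Q729N,S277W

Derivation:
At Eta: gained [] -> total []
At Epsilon: gained ['N306M', 'H35Y'] -> total ['H35Y', 'N306M']
At Gamma: gained ['S277W', 'Q729N'] -> total ['H35Y', 'N306M', 'Q729N', 'S277W']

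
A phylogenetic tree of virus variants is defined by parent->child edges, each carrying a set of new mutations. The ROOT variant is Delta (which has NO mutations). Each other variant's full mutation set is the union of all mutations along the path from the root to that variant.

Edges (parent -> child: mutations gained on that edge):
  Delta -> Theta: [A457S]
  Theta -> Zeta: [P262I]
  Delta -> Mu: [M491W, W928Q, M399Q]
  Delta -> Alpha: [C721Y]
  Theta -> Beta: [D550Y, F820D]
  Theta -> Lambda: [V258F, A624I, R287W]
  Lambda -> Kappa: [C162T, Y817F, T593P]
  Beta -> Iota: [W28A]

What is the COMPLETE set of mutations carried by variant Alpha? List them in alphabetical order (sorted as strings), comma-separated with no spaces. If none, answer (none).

Answer: C721Y

Derivation:
At Delta: gained [] -> total []
At Alpha: gained ['C721Y'] -> total ['C721Y']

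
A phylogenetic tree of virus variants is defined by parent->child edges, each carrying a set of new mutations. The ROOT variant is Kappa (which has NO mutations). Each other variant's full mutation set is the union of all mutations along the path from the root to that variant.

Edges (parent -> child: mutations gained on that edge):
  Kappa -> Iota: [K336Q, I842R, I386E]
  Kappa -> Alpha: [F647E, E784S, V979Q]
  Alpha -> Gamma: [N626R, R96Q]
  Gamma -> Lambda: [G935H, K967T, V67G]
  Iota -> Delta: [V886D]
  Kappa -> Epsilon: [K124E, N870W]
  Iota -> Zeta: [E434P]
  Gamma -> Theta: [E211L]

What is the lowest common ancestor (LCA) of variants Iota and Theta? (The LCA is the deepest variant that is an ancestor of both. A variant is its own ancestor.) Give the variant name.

Answer: Kappa

Derivation:
Path from root to Iota: Kappa -> Iota
  ancestors of Iota: {Kappa, Iota}
Path from root to Theta: Kappa -> Alpha -> Gamma -> Theta
  ancestors of Theta: {Kappa, Alpha, Gamma, Theta}
Common ancestors: {Kappa}
Walk up from Theta: Theta (not in ancestors of Iota), Gamma (not in ancestors of Iota), Alpha (not in ancestors of Iota), Kappa (in ancestors of Iota)
Deepest common ancestor (LCA) = Kappa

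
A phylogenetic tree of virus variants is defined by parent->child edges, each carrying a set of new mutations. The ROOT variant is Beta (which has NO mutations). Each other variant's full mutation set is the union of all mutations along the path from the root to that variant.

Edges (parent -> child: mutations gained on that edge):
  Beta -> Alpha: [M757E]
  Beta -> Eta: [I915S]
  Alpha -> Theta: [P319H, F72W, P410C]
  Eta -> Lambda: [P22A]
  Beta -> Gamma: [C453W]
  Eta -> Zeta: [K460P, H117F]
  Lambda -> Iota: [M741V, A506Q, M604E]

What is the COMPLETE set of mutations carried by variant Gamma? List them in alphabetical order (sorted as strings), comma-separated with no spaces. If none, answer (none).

Answer: C453W

Derivation:
At Beta: gained [] -> total []
At Gamma: gained ['C453W'] -> total ['C453W']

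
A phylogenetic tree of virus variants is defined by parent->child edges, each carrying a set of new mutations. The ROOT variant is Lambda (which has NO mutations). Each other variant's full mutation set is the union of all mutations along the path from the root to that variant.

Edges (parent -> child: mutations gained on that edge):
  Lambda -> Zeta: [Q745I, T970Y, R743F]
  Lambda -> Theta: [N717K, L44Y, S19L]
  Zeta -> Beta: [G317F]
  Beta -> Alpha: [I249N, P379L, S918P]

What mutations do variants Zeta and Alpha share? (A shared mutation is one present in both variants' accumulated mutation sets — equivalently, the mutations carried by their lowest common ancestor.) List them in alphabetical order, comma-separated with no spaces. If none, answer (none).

Accumulating mutations along path to Zeta:
  At Lambda: gained [] -> total []
  At Zeta: gained ['Q745I', 'T970Y', 'R743F'] -> total ['Q745I', 'R743F', 'T970Y']
Mutations(Zeta) = ['Q745I', 'R743F', 'T970Y']
Accumulating mutations along path to Alpha:
  At Lambda: gained [] -> total []
  At Zeta: gained ['Q745I', 'T970Y', 'R743F'] -> total ['Q745I', 'R743F', 'T970Y']
  At Beta: gained ['G317F'] -> total ['G317F', 'Q745I', 'R743F', 'T970Y']
  At Alpha: gained ['I249N', 'P379L', 'S918P'] -> total ['G317F', 'I249N', 'P379L', 'Q745I', 'R743F', 'S918P', 'T970Y']
Mutations(Alpha) = ['G317F', 'I249N', 'P379L', 'Q745I', 'R743F', 'S918P', 'T970Y']
Intersection: ['Q745I', 'R743F', 'T970Y'] ∩ ['G317F', 'I249N', 'P379L', 'Q745I', 'R743F', 'S918P', 'T970Y'] = ['Q745I', 'R743F', 'T970Y']

Answer: Q745I,R743F,T970Y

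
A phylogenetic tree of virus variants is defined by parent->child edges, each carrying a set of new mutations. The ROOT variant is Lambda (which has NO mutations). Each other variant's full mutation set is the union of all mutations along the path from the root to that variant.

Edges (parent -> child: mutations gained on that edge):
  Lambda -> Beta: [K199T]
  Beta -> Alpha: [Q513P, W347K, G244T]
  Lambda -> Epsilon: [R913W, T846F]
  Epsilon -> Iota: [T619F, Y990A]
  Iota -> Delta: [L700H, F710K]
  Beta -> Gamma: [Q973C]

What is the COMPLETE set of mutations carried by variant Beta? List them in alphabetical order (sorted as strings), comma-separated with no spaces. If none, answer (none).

At Lambda: gained [] -> total []
At Beta: gained ['K199T'] -> total ['K199T']

Answer: K199T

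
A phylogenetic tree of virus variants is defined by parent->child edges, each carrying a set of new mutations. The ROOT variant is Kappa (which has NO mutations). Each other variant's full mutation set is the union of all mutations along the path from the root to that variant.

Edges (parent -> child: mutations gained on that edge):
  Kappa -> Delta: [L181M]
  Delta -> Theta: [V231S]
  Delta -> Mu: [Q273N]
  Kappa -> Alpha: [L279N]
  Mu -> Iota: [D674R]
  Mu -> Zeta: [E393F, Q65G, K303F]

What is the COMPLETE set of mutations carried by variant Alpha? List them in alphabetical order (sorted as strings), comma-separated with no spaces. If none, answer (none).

At Kappa: gained [] -> total []
At Alpha: gained ['L279N'] -> total ['L279N']

Answer: L279N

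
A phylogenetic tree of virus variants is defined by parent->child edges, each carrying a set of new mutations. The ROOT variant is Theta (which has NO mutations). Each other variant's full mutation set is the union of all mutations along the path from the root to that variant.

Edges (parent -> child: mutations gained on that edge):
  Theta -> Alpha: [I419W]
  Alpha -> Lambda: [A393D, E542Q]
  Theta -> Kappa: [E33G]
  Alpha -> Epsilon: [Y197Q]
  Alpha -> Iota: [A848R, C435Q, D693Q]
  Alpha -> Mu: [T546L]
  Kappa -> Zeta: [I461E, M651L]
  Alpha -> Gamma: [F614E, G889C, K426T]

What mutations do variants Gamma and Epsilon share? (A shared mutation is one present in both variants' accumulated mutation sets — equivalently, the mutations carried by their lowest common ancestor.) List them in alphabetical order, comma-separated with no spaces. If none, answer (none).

Accumulating mutations along path to Gamma:
  At Theta: gained [] -> total []
  At Alpha: gained ['I419W'] -> total ['I419W']
  At Gamma: gained ['F614E', 'G889C', 'K426T'] -> total ['F614E', 'G889C', 'I419W', 'K426T']
Mutations(Gamma) = ['F614E', 'G889C', 'I419W', 'K426T']
Accumulating mutations along path to Epsilon:
  At Theta: gained [] -> total []
  At Alpha: gained ['I419W'] -> total ['I419W']
  At Epsilon: gained ['Y197Q'] -> total ['I419W', 'Y197Q']
Mutations(Epsilon) = ['I419W', 'Y197Q']
Intersection: ['F614E', 'G889C', 'I419W', 'K426T'] ∩ ['I419W', 'Y197Q'] = ['I419W']

Answer: I419W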